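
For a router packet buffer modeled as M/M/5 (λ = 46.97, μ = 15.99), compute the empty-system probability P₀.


a = λ/μ = 46.97/15.99 = 2.9375; ρ = a/c = 0.5875
Σ_{k=0}^{4} a^k/k! (terms k=0..4) = 1.00000 + 2.93746 + 4.31434 + 4.22440 + 3.10225 = 15.57845
Tail: a^5/(5!(1−ρ)) = 218.70589/(120·0.4125) = 4.41822
P₀ = 1/(15.57845 + 4.41822) = 1/19.99667 = 0.050008

Final: 0.050008


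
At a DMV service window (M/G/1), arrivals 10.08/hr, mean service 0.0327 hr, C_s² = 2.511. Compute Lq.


ρ = λ·E[S] = 10.08·0.0327 = 0.3296
Lq = ρ²(1+C_s²)/(2(1−ρ)) = 0.1086·(1+2.511)/(2·0.6704)
= 0.1086·3.5110/1.3408 = 0.28451

Final: 0.28451


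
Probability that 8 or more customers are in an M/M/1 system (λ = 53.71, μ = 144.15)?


ρ = 53.71/144.15 = 0.3726
P(N ≥ n) = ρ^n = 0.3726^8 = 0.0003715

Final: 0.0003715


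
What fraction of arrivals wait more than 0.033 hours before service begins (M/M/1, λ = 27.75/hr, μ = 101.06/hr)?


ρ = 27.75/101.06 = 0.2746
P(Wq > t) = ρ·e^{−(μ−λ)t} = 0.2746·e^{−2.4192}
= 0.2746·0.088990 = 0.024436

Final: 0.024436


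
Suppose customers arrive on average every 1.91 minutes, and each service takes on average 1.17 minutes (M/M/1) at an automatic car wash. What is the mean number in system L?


λ = 60/1.91 = 31.4136 /hr
μ = 60/1.17 = 51.2821 /hr
ρ = λ/μ = 31.4136/51.2821 = 0.6126
L = ρ/(1−ρ) = 0.6126/0.3874 = 1.5811

Final: 1.5811


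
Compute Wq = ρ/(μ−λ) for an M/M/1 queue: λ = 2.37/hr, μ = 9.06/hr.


ρ = 2.37/9.06 = 0.2616
Wq = ρ/(μ−λ) = 0.2616/(9.06 − 2.37) = 0.2616/6.69 = 0.03910 hr

Final: 0.03910 hr


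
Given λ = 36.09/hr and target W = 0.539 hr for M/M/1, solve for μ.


W = 1/(μ−λ) ⇒ μ − λ = 1/W = 1/0.539 = 1.8553
μ = λ + 1/W = 36.09 + 1.8553 = 37.9453 per hr

Final: 37.9453 /hr


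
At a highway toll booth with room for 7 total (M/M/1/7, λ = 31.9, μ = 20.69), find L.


ρ = 31.9/20.69 = 1.5418
L = ρ[1 − (K+1)ρ^K + Kρ^(K+1)] / [(1−ρ)(1−ρ^(K+1))]
Numerator: 1.5418·(1 − 8·20.711490 + 7·31.933134) = 90.719984
Denominator: (-0.5418)·(-30.933134) = 16.759808
L = 90.719984/16.759808 = 5.4129

Final: 5.4129


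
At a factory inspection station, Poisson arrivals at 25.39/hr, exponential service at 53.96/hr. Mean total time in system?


W = 1/(μ−λ) = 1/(53.96 − 25.39) = 1/28.57 = 0.03500 hr

Final: 0.03500 hr


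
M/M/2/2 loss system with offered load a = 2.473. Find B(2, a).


B(c,a) = (a^c/c!) / Σ_{k=0}^{c} a^k/k!
a^2/2! = 3.057864
Σ terms (k=0..2): 1.00000 + 2.47300 + 3.05786 = 6.530864
B = 3.057864/6.530864 = 0.468217

Final: 0.468217


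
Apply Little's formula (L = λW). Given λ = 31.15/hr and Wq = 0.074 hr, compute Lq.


Lq = λWq = 31.15·0.074 = 2.3051

Final: 2.3051


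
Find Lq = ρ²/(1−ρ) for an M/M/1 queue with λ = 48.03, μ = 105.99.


ρ = 48.03/105.99 = 0.4532
Lq = ρ²/(1−ρ) = 0.2054/0.5468 = 0.3755

Final: 0.3755


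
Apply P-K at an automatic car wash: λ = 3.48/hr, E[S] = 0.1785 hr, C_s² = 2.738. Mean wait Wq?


ρ = λ·E[S] = 3.48·0.1785 = 0.6212
E[S²] = E[S]²(1+C_s²) = 0.1785²·(1+2.738) = 0.119101
Wq = λ·E[S²]/(2(1−ρ)) = 3.48·0.119101/(2·0.3788) = 0.54706 hr

Final: 0.54706 hr


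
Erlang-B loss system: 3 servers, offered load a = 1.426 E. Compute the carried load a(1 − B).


B(3,1.426) = 0.123099 (Erlang-B)
Carried load = a(1 − B) = 1.426·(1 − 0.123099) = 1.426·0.876901 = 1.2505 E

Final: 1.2505 Erlangs


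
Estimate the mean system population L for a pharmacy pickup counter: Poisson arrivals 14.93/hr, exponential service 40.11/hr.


ρ = λ/μ = 14.93/40.11 = 0.3722
L = ρ/(1−ρ) = 0.3722/(1 − 0.3722) = 0.3722/0.6278 = 0.5929

Final: 0.5929


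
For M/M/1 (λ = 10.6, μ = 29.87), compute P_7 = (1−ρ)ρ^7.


ρ = 10.6/29.87 = 0.3549
P_n = (1−ρ)·ρ^n = (1 − 0.3549)·0.3549^7 = 0.6451·0.0007088 = 0.0004572

Final: 0.0004572


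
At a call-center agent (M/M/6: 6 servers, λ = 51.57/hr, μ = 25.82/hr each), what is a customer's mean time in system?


a = 1.9973; ρ = 0.3329; P₀ = 0.135504
Lq = P₀·a^c·ρ/(c!(1−ρ)²) = 0.008936
Wq = Lq/λ = 0.008936/51.57 = 0.0001733 hr
W = Wq + 1/μ = 0.0001733 + 0.03873 = 0.03890 hr

Final: 0.03890 hr


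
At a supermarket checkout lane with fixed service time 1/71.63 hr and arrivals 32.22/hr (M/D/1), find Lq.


ρ = 32.22/71.63 = 0.4498
M/D/1: Lq = ρ²/(2(1−ρ)) = 0.2023/(2·0.5502) = 0.18387

Final: 0.18387


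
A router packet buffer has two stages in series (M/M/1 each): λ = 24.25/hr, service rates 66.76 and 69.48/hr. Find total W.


Each node sees arrival rate λ = 24.25/hr (tandem ⇒ throughput preserved).
W₁ = 1/(μ₁−λ) = 1/(66.76−24.25) = 0.02352 hr
W₂ = 1/(μ₂−λ) = 1/(69.48−24.25) = 0.02211 hr
W_total = W₁ + W₂ = 0.02352 + 0.02211 = 0.04563 hr

Final: 0.04563 hr


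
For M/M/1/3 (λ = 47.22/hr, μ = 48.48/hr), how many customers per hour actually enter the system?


ρ = 0.9740; P_K = (1−ρ)ρ^3/(1−ρ^4) = 0.240213
λ_eff = λ(1 − P_K) = 47.22·(1 − 0.240213) = 47.22·0.759787 = 35.8771 /hr

Final: 35.8771 /hr


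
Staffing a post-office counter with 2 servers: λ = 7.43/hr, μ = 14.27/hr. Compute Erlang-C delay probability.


a = λ/μ = 0.5207; ρ = a/2 = 0.2603
P₀ = 0.586878 (from M/M/c formula)
C(c,a) = [a^c/(c!(1−ρ))]·P₀ = [0.27110/(2·0.7397)]·0.586878
= 0.18326·0.586878 = 0.107551

Final: 0.107551


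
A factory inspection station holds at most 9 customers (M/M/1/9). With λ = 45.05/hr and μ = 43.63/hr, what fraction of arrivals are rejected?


ρ = λ/μ = 45.05/43.63 = 1.0325
P_K = (1−ρ)ρ^K/(1−ρ^(K+1)) = (-0.03255·1.334093)/(1 − 1.377513)
= -0.043420/-0.377513 = 0.115016

Final: 0.115016


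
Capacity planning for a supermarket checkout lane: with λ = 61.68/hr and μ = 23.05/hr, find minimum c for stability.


Stability requires cμ > λ ⇔ c > λ/μ.
λ/μ = 61.68/23.05 = 2.6759
Minimum integer c = ⌊2.6759⌋ + 1 = 3
Check: 3·23.05 = 69.15 > 61.68, while 2·23.05 = 46.10 ≤ 61.68

Final: 3 servers


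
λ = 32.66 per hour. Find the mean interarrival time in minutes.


Mean interarrival time = 1/λ = 1/32.66 hour = 0.03062 hour
In minutes: 0.03062 × 60 = 1.8371 min

Final: 1.8371 min


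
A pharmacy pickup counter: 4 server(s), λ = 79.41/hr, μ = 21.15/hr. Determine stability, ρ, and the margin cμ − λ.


Total capacity cμ = 4·21.15 = 84.60/hr
ρ = λ/(cμ) = 79.41/84.60 = 0.9387
Stable ⇔ ρ < 1: YES
Spare capacity = cμ − λ = 84.60 − 79.41 = 5.19/hr

Final: ρ = 0.9387; stable; margin = 5.19/hr


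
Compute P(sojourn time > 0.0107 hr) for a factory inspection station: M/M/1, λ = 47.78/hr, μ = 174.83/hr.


W ~ Exponential(μ−λ) for M/M/1.
μ − λ = 174.83 − 47.78 = 127.0500
P(W > t) = e^{−(μ−λ)t} = e^{−1.3594} = 0.256806

Final: 0.256806


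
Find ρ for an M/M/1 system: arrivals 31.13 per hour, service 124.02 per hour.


ρ = λ/μ = 31.13/124.02 = 0.2510

Final: 0.2510


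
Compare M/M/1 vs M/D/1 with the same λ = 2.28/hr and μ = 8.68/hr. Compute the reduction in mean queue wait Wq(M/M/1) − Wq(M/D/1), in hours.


ρ = 2.28/8.68 = 0.2627
Wq(M/M/1) = ρ/(μ−λ) = 0.2627/6.40 = 0.04104 hr
Wq(M/D/1) = ρ/(2(μ−λ)) = 0.02052 hr
Savings = 0.04104 − 0.02052 = 0.02052 hr

Final: 0.02052 hr


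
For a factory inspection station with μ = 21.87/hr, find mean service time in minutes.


Mean service time = 1/μ = 1/21.87 hour = 0.04572 hour
In minutes: 0.04572 × 60 = 2.7435 min

Final: 2.7435 min


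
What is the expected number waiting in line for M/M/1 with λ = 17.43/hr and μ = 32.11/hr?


ρ = 17.43/32.11 = 0.5428
Lq = ρ²/(1−ρ) = 0.2947/0.4572 = 0.6445

Final: 0.6445


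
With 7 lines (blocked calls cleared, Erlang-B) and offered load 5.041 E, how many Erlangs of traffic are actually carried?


B(7,5.041) = 0.123096 (Erlang-B)
Carried load = a(1 − B) = 5.041·(1 − 0.123096) = 5.041·0.876904 = 4.4205 E

Final: 4.4205 Erlangs


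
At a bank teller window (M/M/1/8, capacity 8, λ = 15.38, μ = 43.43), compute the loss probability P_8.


ρ = λ/μ = 15.38/43.43 = 0.3541
P_K = (1−ρ)ρ^K/(1−ρ^(K+1)) = (0.6459·0.0002474)/(1 − 0.00008760)
= 0.0001598/0.999912 = 0.0001598

Final: 0.0001598


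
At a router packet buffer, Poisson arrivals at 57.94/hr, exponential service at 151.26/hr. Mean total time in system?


W = 1/(μ−λ) = 1/(151.26 − 57.94) = 1/93.32 = 0.01072 hr

Final: 0.01072 hr


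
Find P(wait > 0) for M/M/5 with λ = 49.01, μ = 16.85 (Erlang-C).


a = λ/μ = 2.9086; ρ = a/5 = 0.5817
P₀ = 0.051628 (from M/M/c formula)
C(c,a) = [a^c/(c!(1−ρ))]·P₀ = [208.17280/(120·0.4183)]·0.051628
= 4.14741·0.051628 = 0.214123

Final: 0.214123


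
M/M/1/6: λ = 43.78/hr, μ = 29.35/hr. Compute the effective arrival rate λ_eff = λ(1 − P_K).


ρ = 1.4917; P_K = (1−ρ)ρ^6/(1−ρ^7) = 0.350962
λ_eff = λ(1 − P_K) = 43.78·(1 − 0.350962) = 43.78·0.649038 = 28.4149 /hr

Final: 28.4149 /hr


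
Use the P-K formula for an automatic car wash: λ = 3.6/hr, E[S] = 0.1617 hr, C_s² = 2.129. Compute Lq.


ρ = λ·E[S] = 3.6·0.1617 = 0.5821
Lq = ρ²(1+C_s²)/(2(1−ρ)) = 0.3389·(1+2.129)/(2·0.4179)
= 0.3389·3.1290/0.8358 = 1.26867

Final: 1.26867


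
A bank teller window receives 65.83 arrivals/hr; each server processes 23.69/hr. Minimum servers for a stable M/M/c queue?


Stability requires cμ > λ ⇔ c > λ/μ.
λ/μ = 65.83/23.69 = 2.7788
Minimum integer c = ⌊2.7788⌋ + 1 = 3
Check: 3·23.69 = 71.07 > 65.83, while 2·23.69 = 47.38 ≤ 65.83

Final: 3 servers


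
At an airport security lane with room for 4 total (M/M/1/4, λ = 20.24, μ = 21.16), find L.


ρ = 20.24/21.16 = 0.9565
L = ρ[1 − (K+1)ρ^K + Kρ^(K+1)] / [(1−ρ)(1−ρ^(K+1))]
Numerator: 0.9565·(1 − 5·0.837104 + 4·0.800708) = 0.016560
Denominator: (0.04348)·(0.199292) = 0.008665
L = 0.016560/0.008665 = 1.9112

Final: 1.9112


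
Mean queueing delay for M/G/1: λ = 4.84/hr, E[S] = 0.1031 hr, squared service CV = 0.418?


ρ = λ·E[S] = 4.84·0.1031 = 0.4990
E[S²] = E[S]²(1+C_s²) = 0.1031²·(1+0.418) = 0.015073
Wq = λ·E[S²]/(2(1−ρ)) = 4.84·0.015073/(2·0.5010) = 0.07281 hr

Final: 0.07281 hr


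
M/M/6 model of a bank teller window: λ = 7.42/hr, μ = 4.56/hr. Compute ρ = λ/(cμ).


ρ = λ/(cμ) = 7.42/(6·4.56) = 7.42/27.36 = 0.2712

Final: 0.2712


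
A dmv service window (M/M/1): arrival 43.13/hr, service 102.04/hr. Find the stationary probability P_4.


ρ = 43.13/102.04 = 0.4227
P_n = (1−ρ)·ρ^n = (1 − 0.4227)·0.4227^4 = 0.5773·0.031918 = 0.018427

Final: 0.018427


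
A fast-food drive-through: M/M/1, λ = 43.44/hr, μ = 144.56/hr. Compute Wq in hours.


ρ = 43.44/144.56 = 0.3005
Wq = ρ/(μ−λ) = 0.3005/(144.56 − 43.44) = 0.3005/101.12 = 0.002972 hr

Final: 0.002972 hr


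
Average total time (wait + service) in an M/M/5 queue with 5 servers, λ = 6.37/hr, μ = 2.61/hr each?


a = 2.4406; ρ = 0.4881; P₀ = 0.085251
Lq = P₀·a^c·ρ/(c!(1−ρ)²) = 0.11461
Wq = Lq/λ = 0.11461/6.37 = 0.01799 hr
W = Wq + 1/μ = 0.01799 + 0.38314 = 0.40113 hr

Final: 0.40113 hr


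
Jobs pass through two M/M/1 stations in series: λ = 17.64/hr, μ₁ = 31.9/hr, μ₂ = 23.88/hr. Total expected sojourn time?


Each node sees arrival rate λ = 17.64/hr (tandem ⇒ throughput preserved).
W₁ = 1/(μ₁−λ) = 1/(31.9−17.64) = 0.07013 hr
W₂ = 1/(μ₂−λ) = 1/(23.88−17.64) = 0.16026 hr
W_total = W₁ + W₂ = 0.07013 + 0.16026 = 0.23038 hr

Final: 0.23038 hr


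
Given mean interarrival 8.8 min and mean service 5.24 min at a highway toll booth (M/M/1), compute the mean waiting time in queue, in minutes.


λ = 60/8.8 = 6.8182 /hr
μ = 60/5.24 = 11.4504 /hr
ρ = λ/μ = 6.8182/11.4504 = 0.5955
Wq = ρ/(μ−λ) = 0.5955/(11.4504−6.8182) = 0.12855 hr
In minutes: 0.12855·60 = 7.713 min

Final: 7.713 min


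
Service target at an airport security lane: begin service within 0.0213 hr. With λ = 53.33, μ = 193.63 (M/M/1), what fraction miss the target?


ρ = 53.33/193.63 = 0.2754
P(Wq > t) = ρ·e^{−(μ−λ)t} = 0.2754·e^{−2.9884}
= 0.2754·0.050368 = 0.013873

Final: 0.013873


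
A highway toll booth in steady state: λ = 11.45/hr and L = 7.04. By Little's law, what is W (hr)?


W = L/λ = 7.04/11.45 = 0.6148 hr

Final: 0.6148 hr


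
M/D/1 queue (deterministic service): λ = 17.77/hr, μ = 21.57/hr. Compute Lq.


ρ = 17.77/21.57 = 0.8238
M/D/1: Lq = ρ²/(2(1−ρ)) = 0.6787/(2·0.1762) = 1.92624

Final: 1.92624


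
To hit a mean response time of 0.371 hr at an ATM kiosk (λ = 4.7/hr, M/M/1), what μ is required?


W = 1/(μ−λ) ⇒ μ − λ = 1/W = 1/0.371 = 2.6954
μ = λ + 1/W = 4.7 + 2.6954 = 7.3954 per hr

Final: 7.3954 /hr


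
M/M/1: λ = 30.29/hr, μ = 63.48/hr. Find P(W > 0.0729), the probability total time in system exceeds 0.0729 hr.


W ~ Exponential(μ−λ) for M/M/1.
μ − λ = 63.48 − 30.29 = 33.1900
P(W > t) = e^{−(μ−λ)t} = e^{−2.4196} = 0.088962

Final: 0.088962


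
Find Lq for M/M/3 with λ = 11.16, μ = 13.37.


a = λ/μ = 0.8347; ρ = a/3 = 0.2782
P₀ = 0.431525
Lq = P₀·a^c·ρ / (c!·(1−ρ)²) = 0.431525·0.58157·0.2782/(6·0.52094)
= 0.02234

Final: 0.02234


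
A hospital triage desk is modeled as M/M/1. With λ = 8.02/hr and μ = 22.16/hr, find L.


ρ = λ/μ = 8.02/22.16 = 0.3619
L = ρ/(1−ρ) = 0.3619/(1 − 0.3619) = 0.3619/0.6381 = 0.5672

Final: 0.5672


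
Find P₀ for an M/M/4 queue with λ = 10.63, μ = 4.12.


a = λ/μ = 10.63/4.12 = 2.5801; ρ = a/c = 0.6450
Σ_{k=0}^{3} a^k/k! (terms k=0..3) = 1.00000 + 2.58010 + 3.32845 + 2.86258 = 9.77112
Tail: a^4/(4!(1−ρ)) = 44.31433/(24·0.3550) = 5.20157
P₀ = 1/(9.77112 + 5.20157) = 1/14.97269 = 0.066788

Final: 0.066788


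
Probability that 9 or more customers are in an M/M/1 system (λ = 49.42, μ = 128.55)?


ρ = 49.42/128.55 = 0.3844
P(N ≥ n) = ρ^n = 0.3844^9 = 0.0001834

Final: 0.0001834


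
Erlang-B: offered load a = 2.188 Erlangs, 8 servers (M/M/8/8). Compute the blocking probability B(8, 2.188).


B(c,a) = (a^c/c!) / Σ_{k=0}^{c} a^k/k!
a^8/8! = 0.013027
Σ terms (k=0..8): 1.00000 + 2.18800 + 2.39367 + 1.74578 + 0.95494 + 0.41788 + 0.15239 + 0.04763 + 0.01303 = 8.913333
B = 0.013027/8.913333 = 0.001462

Final: 0.001462


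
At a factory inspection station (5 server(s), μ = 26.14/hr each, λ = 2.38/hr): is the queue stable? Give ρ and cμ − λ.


Total capacity cμ = 5·26.14 = 130.70/hr
ρ = λ/(cμ) = 2.38/130.70 = 0.01821
Stable ⇔ ρ < 1: YES
Spare capacity = cμ − λ = 130.70 − 2.38 = 128.32/hr

Final: ρ = 0.01821; stable; margin = 128.32/hr


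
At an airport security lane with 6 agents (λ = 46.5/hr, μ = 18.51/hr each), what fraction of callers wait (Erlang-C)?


a = λ/μ = 2.5122; ρ = a/6 = 0.4187
P₀ = 0.080621 (from M/M/c formula)
C(c,a) = [a^c/(c!(1−ρ))]·P₀ = [251.35018/(720·0.5813)]·0.080621
= 0.60054·0.080621 = 0.048416

Final: 0.048416


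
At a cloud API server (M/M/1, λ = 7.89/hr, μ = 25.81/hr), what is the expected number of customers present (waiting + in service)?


ρ = λ/μ = 7.89/25.81 = 0.3057
L = ρ/(1−ρ) = 0.3057/(1 − 0.3057) = 0.3057/0.6943 = 0.4403

Final: 0.4403


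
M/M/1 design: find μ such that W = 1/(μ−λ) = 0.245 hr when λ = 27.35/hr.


W = 1/(μ−λ) ⇒ μ − λ = 1/W = 1/0.245 = 4.0816
μ = λ + 1/W = 27.35 + 4.0816 = 31.4316 per hr

Final: 31.4316 /hr


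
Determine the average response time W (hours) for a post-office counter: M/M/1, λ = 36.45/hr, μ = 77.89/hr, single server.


W = 1/(μ−λ) = 1/(77.89 − 36.45) = 1/41.44 = 0.02413 hr

Final: 0.02413 hr


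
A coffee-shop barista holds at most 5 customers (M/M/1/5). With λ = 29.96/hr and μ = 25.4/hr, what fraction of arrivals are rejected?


ρ = λ/μ = 29.96/25.4 = 1.1795
P_K = (1−ρ)ρ^K/(1−ρ^(K+1)) = (-0.1795·2.283182)/(1 − 2.693076)
= -0.409894/-1.693076 = 0.242100

Final: 0.242100


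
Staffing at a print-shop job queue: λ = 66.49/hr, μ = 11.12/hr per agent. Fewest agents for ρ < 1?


Stability requires cμ > λ ⇔ c > λ/μ.
λ/μ = 66.49/11.12 = 5.9793
Minimum integer c = ⌊5.9793⌋ + 1 = 6
Check: 6·11.12 = 66.72 > 66.49, while 5·11.12 = 55.60 ≤ 66.49

Final: 6 servers


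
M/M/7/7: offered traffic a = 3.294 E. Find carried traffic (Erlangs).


B(7,3.294) = 0.031598 (Erlang-B)
Carried load = a(1 − B) = 3.294·(1 − 0.031598) = 3.294·0.968402 = 3.1899 E

Final: 3.1899 Erlangs


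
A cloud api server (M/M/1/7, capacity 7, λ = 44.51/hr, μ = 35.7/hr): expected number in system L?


ρ = 44.51/35.7 = 1.2468
L = ρ[1 − (K+1)ρ^K + Kρ^(K+1)] / [(1−ρ)(1−ρ^(K+1))]
Numerator: 1.2468·(1 − 8·4.683016 + 7·5.838685) = 5.494136
Denominator: (-0.2468)·(-4.838685) = 1.194084
L = 5.494136/1.194084 = 4.6011

Final: 4.6011


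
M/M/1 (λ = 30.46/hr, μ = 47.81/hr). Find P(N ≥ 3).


ρ = 30.46/47.81 = 0.6371
P(N ≥ n) = ρ^n = 0.6371^3 = 0.258603

Final: 0.258603


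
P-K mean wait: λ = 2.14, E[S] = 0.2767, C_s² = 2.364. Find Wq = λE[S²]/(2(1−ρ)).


ρ = λ·E[S] = 2.14·0.2767 = 0.5921
E[S²] = E[S]²(1+C_s²) = 0.2767²·(1+2.364) = 0.257558
Wq = λ·E[S²]/(2(1−ρ)) = 2.14·0.257558/(2·0.4079) = 0.67569 hr

Final: 0.67569 hr


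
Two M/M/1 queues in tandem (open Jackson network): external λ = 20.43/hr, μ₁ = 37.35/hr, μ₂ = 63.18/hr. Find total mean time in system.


Each node sees arrival rate λ = 20.43/hr (tandem ⇒ throughput preserved).
W₁ = 1/(μ₁−λ) = 1/(37.35−20.43) = 0.05910 hr
W₂ = 1/(μ₂−λ) = 1/(63.18−20.43) = 0.02339 hr
W_total = W₁ + W₂ = 0.05910 + 0.02339 = 0.08249 hr

Final: 0.08249 hr


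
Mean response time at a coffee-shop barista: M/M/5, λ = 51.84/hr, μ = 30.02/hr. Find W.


a = 1.7268; ρ = 0.3454; P₀ = 0.177239
Lq = P₀·a^c·ρ/(c!(1−ρ)²) = 0.01828
Wq = Lq/λ = 0.01828/51.84 = 0.0003526 hr
W = Wq + 1/μ = 0.0003526 + 0.03331 = 0.03366 hr

Final: 0.03366 hr


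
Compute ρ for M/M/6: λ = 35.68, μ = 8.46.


ρ = λ/(cμ) = 35.68/(6·8.46) = 35.68/50.76 = 0.7029

Final: 0.7029


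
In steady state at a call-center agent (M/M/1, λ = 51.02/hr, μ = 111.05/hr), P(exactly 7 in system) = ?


ρ = 51.02/111.05 = 0.4594
P_n = (1−ρ)·ρ^n = (1 − 0.4594)·0.4594^7 = 0.5406·0.004321 = 0.002336

Final: 0.002336


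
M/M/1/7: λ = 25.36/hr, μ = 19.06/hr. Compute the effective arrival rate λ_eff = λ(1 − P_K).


ρ = 1.3305; P_K = (1−ρ)ρ^7/(1−ρ^8) = 0.276581
λ_eff = λ(1 − P_K) = 25.36·(1 − 0.276581) = 25.36·0.723419 = 18.3459 /hr

Final: 18.3459 /hr


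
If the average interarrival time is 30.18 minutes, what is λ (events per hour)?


λ = 1/(interarrival time) in consistent units.
1 hour = 60 min, so λ = 60/30.18 = 1.9881 per hour

Final: 1.9881 /hr


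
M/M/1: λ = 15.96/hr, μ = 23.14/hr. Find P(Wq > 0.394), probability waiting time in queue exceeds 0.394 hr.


ρ = 15.96/23.14 = 0.6897
P(Wq > t) = ρ·e^{−(μ−λ)t} = 0.6897·e^{−2.8289}
= 0.6897·0.059077 = 0.040746

Final: 0.040746


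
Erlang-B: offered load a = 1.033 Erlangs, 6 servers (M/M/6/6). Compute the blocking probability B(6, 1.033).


B(c,a) = (a^c/c!) / Σ_{k=0}^{c} a^k/k!
a^6/6! = 0.001688
Σ terms (k=0..6): 1.00000 + 1.03300 + 0.53354 + 0.18372 + 0.04744 + 0.009802 + 0.001688 = 2.809196
B = 0.001688/2.809196 = 0.0006007

Final: 0.0006007


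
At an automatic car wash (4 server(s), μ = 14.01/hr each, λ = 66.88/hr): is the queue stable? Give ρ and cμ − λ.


Total capacity cμ = 4·14.01 = 56.04/hr
ρ = λ/(cμ) = 66.88/56.04 = 1.1934
Stable ⇔ ρ < 1: NO
Spare capacity = cμ − λ = 56.04 − 66.88 = -10.84/hr

Final: ρ = 1.1934; unstable; margin = -10.84/hr


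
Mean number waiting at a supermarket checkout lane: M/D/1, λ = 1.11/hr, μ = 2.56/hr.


ρ = 1.11/2.56 = 0.4336
M/D/1: Lq = ρ²/(2(1−ρ)) = 0.1880/(2·0.5664) = 0.16596

Final: 0.16596


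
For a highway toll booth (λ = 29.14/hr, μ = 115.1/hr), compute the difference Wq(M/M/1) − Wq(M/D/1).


ρ = 29.14/115.1 = 0.2532
Wq(M/M/1) = ρ/(μ−λ) = 0.2532/85.96 = 0.002945 hr
Wq(M/D/1) = ρ/(2(μ−λ)) = 0.001473 hr
Savings = 0.002945 − 0.001473 = 0.001473 hr

Final: 0.001473 hr


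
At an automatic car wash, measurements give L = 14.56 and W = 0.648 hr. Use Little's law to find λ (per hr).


λ = L/W = 14.56/0.648 = 22.4691 /hr

Final: 22.4691 /hr


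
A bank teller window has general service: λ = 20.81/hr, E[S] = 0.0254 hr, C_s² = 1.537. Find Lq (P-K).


ρ = λ·E[S] = 20.81·0.0254 = 0.5286
Lq = ρ²(1+C_s²)/(2(1−ρ)) = 0.2794·(1+1.537)/(2·0.4714)
= 0.2794·2.5370/0.9429 = 0.75178

Final: 0.75178


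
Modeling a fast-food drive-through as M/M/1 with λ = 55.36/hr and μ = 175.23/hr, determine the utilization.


ρ = λ/μ = 55.36/175.23 = 0.3159

Final: 0.3159


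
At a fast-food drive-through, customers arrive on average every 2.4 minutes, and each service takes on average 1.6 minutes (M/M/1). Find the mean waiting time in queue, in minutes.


λ = 60/2.4 = 25.0000 /hr
μ = 60/1.6 = 37.5000 /hr
ρ = λ/μ = 25.0000/37.5000 = 0.6667
Wq = ρ/(μ−λ) = 0.6667/(37.5000−25.0000) = 0.05333 hr
In minutes: 0.05333·60 = 3.200 min

Final: 3.200 min


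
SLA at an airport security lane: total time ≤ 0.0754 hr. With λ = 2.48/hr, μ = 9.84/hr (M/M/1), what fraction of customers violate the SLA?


W ~ Exponential(μ−λ) for M/M/1.
μ − λ = 9.84 − 2.48 = 7.3600
P(W > t) = e^{−(μ−λ)t} = e^{−0.5549} = 0.574104

Final: 0.574104


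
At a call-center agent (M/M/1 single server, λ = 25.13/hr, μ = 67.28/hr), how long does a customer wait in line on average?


ρ = 25.13/67.28 = 0.3735
Wq = ρ/(μ−λ) = 0.3735/(67.28 − 25.13) = 0.3735/42.15 = 0.008862 hr

Final: 0.008862 hr


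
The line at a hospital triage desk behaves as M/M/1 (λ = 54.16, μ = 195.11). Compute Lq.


ρ = 54.16/195.11 = 0.2776
Lq = ρ²/(1−ρ) = 0.07705/0.7224 = 0.1067

Final: 0.1067


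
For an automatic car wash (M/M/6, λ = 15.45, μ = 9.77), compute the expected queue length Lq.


a = λ/μ = 1.5814; ρ = a/6 = 0.2636
P₀ = 0.205621
Lq = P₀·a^c·ρ / (c!·(1−ρ)²) = 0.205621·15.63880·0.2636/(720·0.54234)
= 0.002170

Final: 0.002170


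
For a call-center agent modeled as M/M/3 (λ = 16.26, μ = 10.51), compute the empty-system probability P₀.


a = λ/μ = 16.26/10.51 = 1.5471; ρ = a/c = 0.5157
Σ_{k=0}^{2} a^k/k! (terms k=0..2) = 1.00000 + 1.54710 + 1.19676 = 3.74385
Tail: a^3/(3!(1−ρ)) = 3.70300/(6·0.4843) = 1.27435
P₀ = 1/(3.74385 + 1.27435) = 1/5.01820 = 0.199275

Final: 0.199275


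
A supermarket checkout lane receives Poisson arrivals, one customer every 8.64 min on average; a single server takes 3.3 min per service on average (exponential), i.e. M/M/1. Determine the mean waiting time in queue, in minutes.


λ = 60/8.64 = 6.9444 /hr
μ = 60/3.3 = 18.1818 /hr
ρ = λ/μ = 6.9444/18.1818 = 0.3819
Wq = ρ/(μ−λ) = 0.3819/(18.1818−6.9444) = 0.03399 hr
In minutes: 0.03399·60 = 2.039 min

Final: 2.039 min


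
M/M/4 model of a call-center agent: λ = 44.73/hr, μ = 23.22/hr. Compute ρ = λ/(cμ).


ρ = λ/(cμ) = 44.73/(4·23.22) = 44.73/92.88 = 0.4816

Final: 0.4816


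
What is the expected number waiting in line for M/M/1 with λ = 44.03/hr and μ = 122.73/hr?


ρ = 44.03/122.73 = 0.3588
Lq = ρ²/(1−ρ) = 0.1287/0.6412 = 0.2007

Final: 0.2007


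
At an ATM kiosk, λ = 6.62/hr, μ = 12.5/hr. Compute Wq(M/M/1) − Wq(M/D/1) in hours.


ρ = 6.62/12.5 = 0.5296
Wq(M/M/1) = ρ/(μ−λ) = 0.5296/5.88 = 0.09007 hr
Wq(M/D/1) = ρ/(2(μ−λ)) = 0.04503 hr
Savings = 0.09007 − 0.04503 = 0.04503 hr

Final: 0.04503 hr


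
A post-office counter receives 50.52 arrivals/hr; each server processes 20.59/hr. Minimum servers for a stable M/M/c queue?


Stability requires cμ > λ ⇔ c > λ/μ.
λ/μ = 50.52/20.59 = 2.4536
Minimum integer c = ⌊2.4536⌋ + 1 = 3
Check: 3·20.59 = 61.77 > 50.52, while 2·20.59 = 41.18 ≤ 50.52

Final: 3 servers


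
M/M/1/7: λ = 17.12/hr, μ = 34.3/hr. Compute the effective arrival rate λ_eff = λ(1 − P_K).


ρ = 0.4991; P_K = (1−ρ)ρ^7/(1−ρ^8) = 0.003880
λ_eff = λ(1 − P_K) = 17.12·(1 − 0.003880) = 17.12·0.996120 = 17.0536 /hr

Final: 17.0536 /hr


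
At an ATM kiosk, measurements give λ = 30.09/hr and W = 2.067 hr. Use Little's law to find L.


L = λW = 30.09·2.067 = 62.1960

Final: 62.1960


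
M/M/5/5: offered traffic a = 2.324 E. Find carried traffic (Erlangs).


B(5,2.324) = 0.057082 (Erlang-B)
Carried load = a(1 − B) = 2.324·(1 − 0.057082) = 2.324·0.942918 = 2.1913 E

Final: 2.1913 Erlangs


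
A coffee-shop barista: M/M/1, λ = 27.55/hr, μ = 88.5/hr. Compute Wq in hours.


ρ = 27.55/88.5 = 0.3113
Wq = ρ/(μ−λ) = 0.3113/(88.5 − 27.55) = 0.3113/60.95 = 0.005107 hr

Final: 0.005107 hr


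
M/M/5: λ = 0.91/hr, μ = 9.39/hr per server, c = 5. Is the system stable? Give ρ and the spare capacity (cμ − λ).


Total capacity cμ = 5·9.39 = 46.95/hr
ρ = λ/(cμ) = 0.91/46.95 = 0.01938
Stable ⇔ ρ < 1: YES
Spare capacity = cμ − λ = 46.95 − 0.91 = 46.04/hr

Final: ρ = 0.01938; stable; margin = 46.04/hr


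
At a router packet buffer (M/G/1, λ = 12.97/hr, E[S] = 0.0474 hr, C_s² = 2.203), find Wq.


ρ = λ·E[S] = 12.97·0.0474 = 0.6148
E[S²] = E[S]²(1+C_s²) = 0.0474²·(1+2.203) = 0.007196
Wq = λ·E[S²]/(2(1−ρ)) = 12.97·0.007196/(2·0.3852) = 0.12115 hr

Final: 0.12115 hr


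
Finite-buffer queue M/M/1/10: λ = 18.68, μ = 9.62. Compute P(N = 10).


ρ = λ/μ = 18.68/9.62 = 1.9418
P_K = (1−ρ)ρ^K/(1−ρ^(K+1)) = (-0.9418·762.110594)/(1 − 1479.857161)
= -717.746567/-1478.857161 = 0.485339

Final: 0.485339


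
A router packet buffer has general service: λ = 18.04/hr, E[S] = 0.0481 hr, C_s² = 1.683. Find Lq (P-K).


ρ = λ·E[S] = 18.04·0.0481 = 0.8677
Lq = ρ²(1+C_s²)/(2(1−ρ)) = 0.7529·(1+1.683)/(2·0.1323)
= 0.7529·2.6830/0.2646 = 7.63612

Final: 7.63612


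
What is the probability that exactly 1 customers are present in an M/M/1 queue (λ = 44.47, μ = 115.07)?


ρ = 44.47/115.07 = 0.3865
P_n = (1−ρ)·ρ^n = (1 − 0.3865)·0.3865^1 = 0.6135·0.386460 = 0.237109

Final: 0.237109


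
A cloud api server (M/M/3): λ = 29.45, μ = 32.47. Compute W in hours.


a = 0.9070; ρ = 0.3023; P₀ = 0.400553
Lq = P₀·a^c·ρ/(c!(1−ρ)²) = 0.03094
Wq = Lq/λ = 0.03094/29.45 = 0.001051 hr
W = Wq + 1/μ = 0.001051 + 0.03080 = 0.03185 hr

Final: 0.03185 hr


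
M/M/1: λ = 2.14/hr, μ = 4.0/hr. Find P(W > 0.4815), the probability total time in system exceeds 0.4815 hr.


W ~ Exponential(μ−λ) for M/M/1.
μ − λ = 4.0 − 2.14 = 1.8600
P(W > t) = e^{−(μ−λ)t} = e^{−0.8956} = 0.408367

Final: 0.408367


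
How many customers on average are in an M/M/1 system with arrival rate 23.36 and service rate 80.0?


ρ = λ/μ = 23.36/80.0 = 0.2920
L = ρ/(1−ρ) = 0.2920/(1 − 0.2920) = 0.2920/0.7080 = 0.4124

Final: 0.4124


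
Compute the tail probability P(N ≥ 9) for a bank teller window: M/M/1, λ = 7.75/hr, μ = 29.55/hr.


ρ = 7.75/29.55 = 0.2623
P(N ≥ n) = ρ^n = 0.2623^9 = 0.000005871

Final: 0.000005871


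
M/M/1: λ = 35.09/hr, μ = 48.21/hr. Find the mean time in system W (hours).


W = 1/(μ−λ) = 1/(48.21 − 35.09) = 1/13.12 = 0.07622 hr

Final: 0.07622 hr


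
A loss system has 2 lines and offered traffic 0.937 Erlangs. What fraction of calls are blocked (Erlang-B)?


B(c,a) = (a^c/c!) / Σ_{k=0}^{c} a^k/k!
a^2/2! = 0.438985
Σ terms (k=0..2): 1.00000 + 0.93700 + 0.43898 = 2.375984
B = 0.438985/2.375984 = 0.184759

Final: 0.184759


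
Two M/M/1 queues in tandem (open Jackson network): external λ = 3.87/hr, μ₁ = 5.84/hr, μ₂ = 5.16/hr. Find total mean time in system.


Each node sees arrival rate λ = 3.87/hr (tandem ⇒ throughput preserved).
W₁ = 1/(μ₁−λ) = 1/(5.84−3.87) = 0.50761 hr
W₂ = 1/(μ₂−λ) = 1/(5.16−3.87) = 0.77519 hr
W_total = W₁ + W₂ = 0.50761 + 0.77519 = 1.28281 hr

Final: 1.28281 hr


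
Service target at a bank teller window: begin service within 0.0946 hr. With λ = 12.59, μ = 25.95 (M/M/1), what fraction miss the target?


ρ = 12.59/25.95 = 0.4852
P(Wq > t) = ρ·e^{−(μ−λ)t} = 0.4852·e^{−1.2639}
= 0.4852·0.282562 = 0.137089

Final: 0.137089


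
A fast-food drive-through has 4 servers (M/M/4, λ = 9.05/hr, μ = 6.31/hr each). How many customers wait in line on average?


a = λ/μ = 1.4342; ρ = a/4 = 0.3586
P₀ = 0.236445
Lq = P₀·a^c·ρ / (c!·(1−ρ)²) = 0.236445·4.23133·0.3586/(24·0.41145)
= 0.03633

Final: 0.03633


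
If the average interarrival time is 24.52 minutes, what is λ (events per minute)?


λ = 1/(interarrival time) in consistent units.
1 minute = 1 min, so λ = 1/24.52 = 0.04078 per minute

Final: 0.04078 /min


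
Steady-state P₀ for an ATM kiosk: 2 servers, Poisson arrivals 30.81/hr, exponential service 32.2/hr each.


a = λ/μ = 30.81/32.2 = 0.9568; ρ = a/c = 0.4784
Σ_{k=0}^{1} a^k/k! (terms k=0..1) = 1.00000 + 0.95683 = 1.95683
Tail: a^2/(2!(1−ρ)) = 0.91553/(2·0.5216) = 0.87764
P₀ = 1/(1.95683 + 0.87764) = 1/2.83447 = 0.352799

Final: 0.352799


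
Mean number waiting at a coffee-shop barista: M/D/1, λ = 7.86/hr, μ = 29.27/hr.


ρ = 7.86/29.27 = 0.2685
M/D/1: Lq = ρ²/(2(1−ρ)) = 0.07211/(2·0.7315) = 0.04929

Final: 0.04929


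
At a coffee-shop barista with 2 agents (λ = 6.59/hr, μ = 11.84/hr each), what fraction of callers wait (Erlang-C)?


a = λ/μ = 0.5566; ρ = a/2 = 0.2783
P₀ = 0.564585 (from M/M/c formula)
C(c,a) = [a^c/(c!(1−ρ))]·P₀ = [0.30979/(2·0.7217)]·0.564585
= 0.21462·0.564585 = 0.121173

Final: 0.121173


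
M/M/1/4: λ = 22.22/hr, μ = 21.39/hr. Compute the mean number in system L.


ρ = 22.22/21.39 = 1.0388
L = ρ[1 − (K+1)ρ^K + Kρ^(K+1)] / [(1−ρ)(1−ρ^(K+1))]
Numerator: 1.0388·(1 − 5·1.164483 + 4·1.209668) = 0.016891
Denominator: (-0.03880)·(-0.209668) = 0.008136
L = 0.016891/0.008136 = 2.0761

Final: 2.0761


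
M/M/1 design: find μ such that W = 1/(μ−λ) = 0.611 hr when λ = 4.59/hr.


W = 1/(μ−λ) ⇒ μ − λ = 1/W = 1/0.611 = 1.6367
μ = λ + 1/W = 4.59 + 1.6367 = 6.2267 per hr

Final: 6.2267 /hr


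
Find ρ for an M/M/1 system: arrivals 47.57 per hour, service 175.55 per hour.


ρ = λ/μ = 47.57/175.55 = 0.2710

Final: 0.2710


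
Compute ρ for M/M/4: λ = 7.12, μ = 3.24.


ρ = λ/(cμ) = 7.12/(4·3.24) = 7.12/12.96 = 0.5494

Final: 0.5494


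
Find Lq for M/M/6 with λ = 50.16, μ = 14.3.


a = λ/μ = 3.5077; ρ = a/6 = 0.5846
P₀ = 0.028724
Lq = P₀·a^c·ρ / (c!·(1−ρ)²) = 0.028724·1862.64007·0.5846/(720·0.17254)
= 0.25178

Final: 0.25178


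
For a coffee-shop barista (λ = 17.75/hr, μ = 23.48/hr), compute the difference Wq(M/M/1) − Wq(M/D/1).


ρ = 17.75/23.48 = 0.7560
Wq(M/M/1) = ρ/(μ−λ) = 0.7560/5.73 = 0.13193 hr
Wq(M/D/1) = ρ/(2(μ−λ)) = 0.06597 hr
Savings = 0.13193 − 0.06597 = 0.06597 hr

Final: 0.06597 hr


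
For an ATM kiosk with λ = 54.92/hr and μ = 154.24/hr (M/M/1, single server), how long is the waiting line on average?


ρ = 54.92/154.24 = 0.3561
Lq = ρ²/(1−ρ) = 0.1268/0.6439 = 0.1969

Final: 0.1969


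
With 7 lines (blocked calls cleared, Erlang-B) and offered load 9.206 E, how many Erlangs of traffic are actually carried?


B(7,9.206) = 0.371838 (Erlang-B)
Carried load = a(1 − B) = 9.206·(1 − 0.371838) = 9.206·0.628162 = 5.7829 E

Final: 5.7829 Erlangs


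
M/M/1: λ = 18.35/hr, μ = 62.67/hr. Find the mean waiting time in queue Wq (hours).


ρ = 18.35/62.67 = 0.2928
Wq = ρ/(μ−λ) = 0.2928/(62.67 − 18.35) = 0.2928/44.32 = 0.006607 hr

Final: 0.006607 hr


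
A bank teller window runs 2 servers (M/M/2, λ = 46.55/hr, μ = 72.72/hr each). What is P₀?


a = λ/μ = 46.55/72.72 = 0.6401; ρ = a/c = 0.3201
Σ_{k=0}^{1} a^k/k! (terms k=0..1) = 1.00000 + 0.64013 = 1.64013
Tail: a^2/(2!(1−ρ)) = 0.40976/(2·0.6799) = 0.30132
P₀ = 1/(1.64013 + 0.30132) = 1/1.94145 = 0.515079

Final: 0.515079


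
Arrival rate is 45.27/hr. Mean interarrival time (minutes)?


Mean interarrival time = 1/λ = 1/45.27 hour = 0.02209 hour
In minutes: 0.02209 × 60 = 1.3254 min

Final: 1.3254 min


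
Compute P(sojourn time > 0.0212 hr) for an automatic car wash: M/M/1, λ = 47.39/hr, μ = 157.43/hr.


W ~ Exponential(μ−λ) for M/M/1.
μ − λ = 157.43 − 47.39 = 110.0400
P(W > t) = e^{−(μ−λ)t} = e^{−2.3328} = 0.097019

Final: 0.097019


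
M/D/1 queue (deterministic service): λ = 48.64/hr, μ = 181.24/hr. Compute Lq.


ρ = 48.64/181.24 = 0.2684
M/D/1: Lq = ρ²/(2(1−ρ)) = 0.07202/(2·0.7316) = 0.04922

Final: 0.04922


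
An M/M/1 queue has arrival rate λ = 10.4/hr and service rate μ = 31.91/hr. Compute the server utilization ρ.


ρ = λ/μ = 10.4/31.91 = 0.3259

Final: 0.3259


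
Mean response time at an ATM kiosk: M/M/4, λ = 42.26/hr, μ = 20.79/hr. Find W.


a = 2.0327; ρ = 0.5082; P₀ = 0.125868
Lq = P₀·a^c·ρ/(c!(1−ρ)²) = 0.18810
Wq = Lq/λ = 0.18810/42.26 = 0.004451 hr
W = Wq + 1/μ = 0.004451 + 0.04810 = 0.05255 hr

Final: 0.05255 hr


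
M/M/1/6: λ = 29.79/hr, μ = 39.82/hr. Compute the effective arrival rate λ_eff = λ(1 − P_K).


ρ = 0.7481; P_K = (1−ρ)ρ^6/(1−ρ^7) = 0.050824
λ_eff = λ(1 − P_K) = 29.79·(1 − 0.050824) = 29.79·0.949176 = 28.2759 /hr

Final: 28.2759 /hr


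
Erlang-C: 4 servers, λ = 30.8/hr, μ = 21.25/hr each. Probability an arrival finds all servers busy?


a = λ/μ = 1.4494; ρ = a/4 = 0.3624
P₀ = 0.232792 (from M/M/c formula)
C(c,a) = [a^c/(c!(1−ρ))]·P₀ = [4.41334/(24·0.6376)]·0.232792
= 0.28839·0.232792 = 0.067134

Final: 0.067134


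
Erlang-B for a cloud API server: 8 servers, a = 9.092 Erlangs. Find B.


B(c,a) = (a^c/c!) / Σ_{k=0}^{c} a^k/k!
a^8/8! = 1158.123550
Σ terms (k=0..8): 1.00000 + 9.09200 + 41.33223 + 125.26422 + 284.72557 + 517.74497 + 784.55621 + 1019.02644 + 1158.12355 = 3940.865192
B = 1158.123550/3940.865192 = 0.293875

Final: 0.293875


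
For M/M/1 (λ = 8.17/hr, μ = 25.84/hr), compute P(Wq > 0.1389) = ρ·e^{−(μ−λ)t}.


ρ = 8.17/25.84 = 0.3162
P(Wq > t) = ρ·e^{−(μ−λ)t} = 0.3162·e^{−2.4544}
= 0.3162·0.085918 = 0.027165

Final: 0.027165


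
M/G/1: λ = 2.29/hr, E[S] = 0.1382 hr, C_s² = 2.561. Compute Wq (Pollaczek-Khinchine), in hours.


ρ = λ·E[S] = 2.29·0.1382 = 0.3165
E[S²] = E[S]²(1+C_s²) = 0.1382²·(1+2.561) = 0.068012
Wq = λ·E[S²]/(2(1−ρ)) = 2.29·0.068012/(2·0.6835) = 0.11393 hr

Final: 0.11393 hr


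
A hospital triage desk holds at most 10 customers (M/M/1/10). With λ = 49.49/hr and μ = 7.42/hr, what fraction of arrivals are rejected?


ρ = λ/μ = 49.49/7.42 = 6.6698
P_K = (1−ρ)ρ^K/(1−ρ^(K+1)) = (-5.6698·174235034.352053)/(1 − 1162114804.593411)
= -987879770.241358/-1162114803.593411 = 0.850071

Final: 0.850071


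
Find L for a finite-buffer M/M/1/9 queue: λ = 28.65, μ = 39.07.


ρ = 28.65/39.07 = 0.7333
L = ρ[1 − (K+1)ρ^K + Kρ^(K+1)] / [(1−ρ)(1−ρ^(K+1))]
Numerator: 0.7333·(1 − 10·0.061310 + 9·0.044959) = 0.580426
Denominator: (0.2667)·(0.955041) = 0.254710
L = 0.580426/0.254710 = 2.2788

Final: 2.2788


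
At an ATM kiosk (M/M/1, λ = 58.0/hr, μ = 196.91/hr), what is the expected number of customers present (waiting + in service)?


ρ = λ/μ = 58.0/196.91 = 0.2946
L = ρ/(1−ρ) = 0.2946/(1 − 0.2946) = 0.2946/0.7054 = 0.4175

Final: 0.4175


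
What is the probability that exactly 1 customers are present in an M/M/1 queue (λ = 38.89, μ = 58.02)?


ρ = 38.89/58.02 = 0.6703
P_n = (1−ρ)·ρ^n = (1 − 0.6703)·0.6703^1 = 0.3297·0.670286 = 0.221003

Final: 0.221003


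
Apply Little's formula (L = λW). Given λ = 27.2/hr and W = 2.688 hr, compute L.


L = λW = 27.2·2.688 = 73.1136

Final: 73.1136


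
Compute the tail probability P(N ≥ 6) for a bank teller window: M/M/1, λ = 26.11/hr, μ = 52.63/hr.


ρ = 26.11/52.63 = 0.4961
P(N ≥ n) = ρ^n = 0.4961^6 = 0.014909

Final: 0.014909


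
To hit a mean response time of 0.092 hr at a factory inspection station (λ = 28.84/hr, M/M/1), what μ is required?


W = 1/(μ−λ) ⇒ μ − λ = 1/W = 1/0.092 = 10.8696
μ = λ + 1/W = 28.84 + 10.8696 = 39.7096 per hr

Final: 39.7096 /hr


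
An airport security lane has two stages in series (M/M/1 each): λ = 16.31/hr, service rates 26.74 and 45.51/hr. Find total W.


Each node sees arrival rate λ = 16.31/hr (tandem ⇒ throughput preserved).
W₁ = 1/(μ₁−λ) = 1/(26.74−16.31) = 0.09588 hr
W₂ = 1/(μ₂−λ) = 1/(45.51−16.31) = 0.03425 hr
W_total = W₁ + W₂ = 0.09588 + 0.03425 = 0.13012 hr

Final: 0.13012 hr


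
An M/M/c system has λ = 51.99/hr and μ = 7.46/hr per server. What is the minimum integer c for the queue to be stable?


Stability requires cμ > λ ⇔ c > λ/μ.
λ/μ = 51.99/7.46 = 6.9692
Minimum integer c = ⌊6.9692⌋ + 1 = 7
Check: 7·7.46 = 52.22 > 51.99, while 6·7.46 = 44.76 ≤ 51.99

Final: 7 servers


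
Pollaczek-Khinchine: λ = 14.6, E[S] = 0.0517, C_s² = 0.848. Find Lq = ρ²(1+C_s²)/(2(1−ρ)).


ρ = λ·E[S] = 14.6·0.0517 = 0.7548
Lq = ρ²(1+C_s²)/(2(1−ρ)) = 0.5698·(1+0.848)/(2·0.2452)
= 0.5698·1.8480/0.4904 = 2.14721

Final: 2.14721


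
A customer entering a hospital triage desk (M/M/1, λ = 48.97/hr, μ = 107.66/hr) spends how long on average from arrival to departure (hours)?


W = 1/(μ−λ) = 1/(107.66 − 48.97) = 1/58.69 = 0.01704 hr

Final: 0.01704 hr


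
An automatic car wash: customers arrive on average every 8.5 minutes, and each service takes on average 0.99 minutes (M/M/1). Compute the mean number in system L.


λ = 60/8.5 = 7.0588 /hr
μ = 60/0.99 = 60.6061 /hr
ρ = λ/μ = 7.0588/60.6061 = 0.1165
L = ρ/(1−ρ) = 0.1165/0.8835 = 0.1318

Final: 0.1318


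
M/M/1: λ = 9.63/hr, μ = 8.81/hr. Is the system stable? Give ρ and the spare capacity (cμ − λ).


Total capacity cμ = 1·8.81 = 8.81/hr
ρ = λ/(cμ) = 9.63/8.81 = 1.0931
Stable ⇔ ρ < 1: NO
Spare capacity = cμ − λ = 8.81 − 9.63 = -0.82/hr

Final: ρ = 1.0931; unstable; margin = -0.82/hr


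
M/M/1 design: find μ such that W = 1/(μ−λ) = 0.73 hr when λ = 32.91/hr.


W = 1/(μ−λ) ⇒ μ − λ = 1/W = 1/0.73 = 1.3699
μ = λ + 1/W = 32.91 + 1.3699 = 34.2799 per hr

Final: 34.2799 /hr


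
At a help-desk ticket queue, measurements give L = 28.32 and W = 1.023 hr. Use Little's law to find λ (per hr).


λ = L/W = 28.32/1.023 = 27.6833 /hr

Final: 27.6833 /hr


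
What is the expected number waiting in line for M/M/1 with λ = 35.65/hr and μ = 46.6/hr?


ρ = 35.65/46.6 = 0.7650
Lq = ρ²/(1−ρ) = 0.5853/0.2350 = 2.4907

Final: 2.4907


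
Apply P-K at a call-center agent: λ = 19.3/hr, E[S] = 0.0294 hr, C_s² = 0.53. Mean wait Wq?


ρ = λ·E[S] = 19.3·0.0294 = 0.5674
E[S²] = E[S]²(1+C_s²) = 0.0294²·(1+0.53) = 0.001322
Wq = λ·E[S²]/(2(1−ρ)) = 19.3·0.001322/(2·0.4326) = 0.02950 hr

Final: 0.02950 hr


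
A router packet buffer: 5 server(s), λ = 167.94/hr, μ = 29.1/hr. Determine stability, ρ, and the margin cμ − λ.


Total capacity cμ = 5·29.1 = 145.50/hr
ρ = λ/(cμ) = 167.94/145.50 = 1.1542
Stable ⇔ ρ < 1: NO
Spare capacity = cμ − λ = 145.50 − 167.94 = -22.44/hr

Final: ρ = 1.1542; unstable; margin = -22.44/hr
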